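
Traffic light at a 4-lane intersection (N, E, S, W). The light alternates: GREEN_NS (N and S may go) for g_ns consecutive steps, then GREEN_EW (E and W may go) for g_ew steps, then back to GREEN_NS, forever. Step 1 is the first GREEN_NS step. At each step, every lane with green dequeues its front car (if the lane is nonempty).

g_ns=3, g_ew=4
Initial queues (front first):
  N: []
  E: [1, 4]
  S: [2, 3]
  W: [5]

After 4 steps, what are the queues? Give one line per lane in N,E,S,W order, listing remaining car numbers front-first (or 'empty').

Step 1 [NS]: N:empty,E:wait,S:car2-GO,W:wait | queues: N=0 E=2 S=1 W=1
Step 2 [NS]: N:empty,E:wait,S:car3-GO,W:wait | queues: N=0 E=2 S=0 W=1
Step 3 [NS]: N:empty,E:wait,S:empty,W:wait | queues: N=0 E=2 S=0 W=1
Step 4 [EW]: N:wait,E:car1-GO,S:wait,W:car5-GO | queues: N=0 E=1 S=0 W=0

N: empty
E: 4
S: empty
W: empty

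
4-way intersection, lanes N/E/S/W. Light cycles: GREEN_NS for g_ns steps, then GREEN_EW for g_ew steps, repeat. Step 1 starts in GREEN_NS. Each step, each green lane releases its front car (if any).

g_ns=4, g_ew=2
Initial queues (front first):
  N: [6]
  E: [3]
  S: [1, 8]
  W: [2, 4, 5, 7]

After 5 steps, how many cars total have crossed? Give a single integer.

Answer: 5

Derivation:
Step 1 [NS]: N:car6-GO,E:wait,S:car1-GO,W:wait | queues: N=0 E=1 S=1 W=4
Step 2 [NS]: N:empty,E:wait,S:car8-GO,W:wait | queues: N=0 E=1 S=0 W=4
Step 3 [NS]: N:empty,E:wait,S:empty,W:wait | queues: N=0 E=1 S=0 W=4
Step 4 [NS]: N:empty,E:wait,S:empty,W:wait | queues: N=0 E=1 S=0 W=4
Step 5 [EW]: N:wait,E:car3-GO,S:wait,W:car2-GO | queues: N=0 E=0 S=0 W=3
Cars crossed by step 5: 5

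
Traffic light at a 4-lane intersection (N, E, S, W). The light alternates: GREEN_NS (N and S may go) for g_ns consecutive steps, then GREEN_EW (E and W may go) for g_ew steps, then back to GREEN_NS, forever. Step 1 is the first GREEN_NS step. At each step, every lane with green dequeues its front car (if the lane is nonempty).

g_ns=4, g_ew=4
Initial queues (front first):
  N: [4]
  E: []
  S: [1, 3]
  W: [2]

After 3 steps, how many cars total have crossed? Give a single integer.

Answer: 3

Derivation:
Step 1 [NS]: N:car4-GO,E:wait,S:car1-GO,W:wait | queues: N=0 E=0 S=1 W=1
Step 2 [NS]: N:empty,E:wait,S:car3-GO,W:wait | queues: N=0 E=0 S=0 W=1
Step 3 [NS]: N:empty,E:wait,S:empty,W:wait | queues: N=0 E=0 S=0 W=1
Cars crossed by step 3: 3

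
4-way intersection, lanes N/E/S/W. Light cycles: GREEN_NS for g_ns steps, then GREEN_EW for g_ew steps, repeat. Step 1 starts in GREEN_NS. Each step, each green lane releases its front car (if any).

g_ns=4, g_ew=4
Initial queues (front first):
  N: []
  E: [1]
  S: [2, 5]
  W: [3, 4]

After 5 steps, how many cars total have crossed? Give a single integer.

Answer: 4

Derivation:
Step 1 [NS]: N:empty,E:wait,S:car2-GO,W:wait | queues: N=0 E=1 S=1 W=2
Step 2 [NS]: N:empty,E:wait,S:car5-GO,W:wait | queues: N=0 E=1 S=0 W=2
Step 3 [NS]: N:empty,E:wait,S:empty,W:wait | queues: N=0 E=1 S=0 W=2
Step 4 [NS]: N:empty,E:wait,S:empty,W:wait | queues: N=0 E=1 S=0 W=2
Step 5 [EW]: N:wait,E:car1-GO,S:wait,W:car3-GO | queues: N=0 E=0 S=0 W=1
Cars crossed by step 5: 4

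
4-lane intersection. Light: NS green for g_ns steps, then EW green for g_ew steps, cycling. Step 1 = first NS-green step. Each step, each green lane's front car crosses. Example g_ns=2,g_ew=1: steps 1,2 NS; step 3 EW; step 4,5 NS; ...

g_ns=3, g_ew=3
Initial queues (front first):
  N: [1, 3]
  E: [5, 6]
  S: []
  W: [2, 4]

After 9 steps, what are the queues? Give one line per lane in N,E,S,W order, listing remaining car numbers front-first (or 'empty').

Step 1 [NS]: N:car1-GO,E:wait,S:empty,W:wait | queues: N=1 E=2 S=0 W=2
Step 2 [NS]: N:car3-GO,E:wait,S:empty,W:wait | queues: N=0 E=2 S=0 W=2
Step 3 [NS]: N:empty,E:wait,S:empty,W:wait | queues: N=0 E=2 S=0 W=2
Step 4 [EW]: N:wait,E:car5-GO,S:wait,W:car2-GO | queues: N=0 E=1 S=0 W=1
Step 5 [EW]: N:wait,E:car6-GO,S:wait,W:car4-GO | queues: N=0 E=0 S=0 W=0

N: empty
E: empty
S: empty
W: empty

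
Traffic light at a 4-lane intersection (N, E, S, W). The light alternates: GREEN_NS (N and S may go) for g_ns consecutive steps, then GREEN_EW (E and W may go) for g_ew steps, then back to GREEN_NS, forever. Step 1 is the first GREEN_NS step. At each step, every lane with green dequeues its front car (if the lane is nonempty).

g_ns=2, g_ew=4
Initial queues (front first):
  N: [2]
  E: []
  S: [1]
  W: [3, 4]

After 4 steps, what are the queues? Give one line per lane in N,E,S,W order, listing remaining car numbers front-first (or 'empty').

Step 1 [NS]: N:car2-GO,E:wait,S:car1-GO,W:wait | queues: N=0 E=0 S=0 W=2
Step 2 [NS]: N:empty,E:wait,S:empty,W:wait | queues: N=0 E=0 S=0 W=2
Step 3 [EW]: N:wait,E:empty,S:wait,W:car3-GO | queues: N=0 E=0 S=0 W=1
Step 4 [EW]: N:wait,E:empty,S:wait,W:car4-GO | queues: N=0 E=0 S=0 W=0

N: empty
E: empty
S: empty
W: empty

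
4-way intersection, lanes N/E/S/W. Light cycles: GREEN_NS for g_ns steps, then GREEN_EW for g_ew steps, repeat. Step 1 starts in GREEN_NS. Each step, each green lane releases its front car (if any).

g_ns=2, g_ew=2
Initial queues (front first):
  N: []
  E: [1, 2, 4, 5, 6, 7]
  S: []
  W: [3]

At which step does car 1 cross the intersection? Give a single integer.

Step 1 [NS]: N:empty,E:wait,S:empty,W:wait | queues: N=0 E=6 S=0 W=1
Step 2 [NS]: N:empty,E:wait,S:empty,W:wait | queues: N=0 E=6 S=0 W=1
Step 3 [EW]: N:wait,E:car1-GO,S:wait,W:car3-GO | queues: N=0 E=5 S=0 W=0
Step 4 [EW]: N:wait,E:car2-GO,S:wait,W:empty | queues: N=0 E=4 S=0 W=0
Step 5 [NS]: N:empty,E:wait,S:empty,W:wait | queues: N=0 E=4 S=0 W=0
Step 6 [NS]: N:empty,E:wait,S:empty,W:wait | queues: N=0 E=4 S=0 W=0
Step 7 [EW]: N:wait,E:car4-GO,S:wait,W:empty | queues: N=0 E=3 S=0 W=0
Step 8 [EW]: N:wait,E:car5-GO,S:wait,W:empty | queues: N=0 E=2 S=0 W=0
Step 9 [NS]: N:empty,E:wait,S:empty,W:wait | queues: N=0 E=2 S=0 W=0
Step 10 [NS]: N:empty,E:wait,S:empty,W:wait | queues: N=0 E=2 S=0 W=0
Step 11 [EW]: N:wait,E:car6-GO,S:wait,W:empty | queues: N=0 E=1 S=0 W=0
Step 12 [EW]: N:wait,E:car7-GO,S:wait,W:empty | queues: N=0 E=0 S=0 W=0
Car 1 crosses at step 3

3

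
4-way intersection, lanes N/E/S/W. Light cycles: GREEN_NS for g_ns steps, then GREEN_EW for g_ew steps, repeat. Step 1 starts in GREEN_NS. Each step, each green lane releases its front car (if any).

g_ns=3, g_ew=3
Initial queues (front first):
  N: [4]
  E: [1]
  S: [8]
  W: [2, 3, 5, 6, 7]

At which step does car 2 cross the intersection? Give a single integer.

Step 1 [NS]: N:car4-GO,E:wait,S:car8-GO,W:wait | queues: N=0 E=1 S=0 W=5
Step 2 [NS]: N:empty,E:wait,S:empty,W:wait | queues: N=0 E=1 S=0 W=5
Step 3 [NS]: N:empty,E:wait,S:empty,W:wait | queues: N=0 E=1 S=0 W=5
Step 4 [EW]: N:wait,E:car1-GO,S:wait,W:car2-GO | queues: N=0 E=0 S=0 W=4
Step 5 [EW]: N:wait,E:empty,S:wait,W:car3-GO | queues: N=0 E=0 S=0 W=3
Step 6 [EW]: N:wait,E:empty,S:wait,W:car5-GO | queues: N=0 E=0 S=0 W=2
Step 7 [NS]: N:empty,E:wait,S:empty,W:wait | queues: N=0 E=0 S=0 W=2
Step 8 [NS]: N:empty,E:wait,S:empty,W:wait | queues: N=0 E=0 S=0 W=2
Step 9 [NS]: N:empty,E:wait,S:empty,W:wait | queues: N=0 E=0 S=0 W=2
Step 10 [EW]: N:wait,E:empty,S:wait,W:car6-GO | queues: N=0 E=0 S=0 W=1
Step 11 [EW]: N:wait,E:empty,S:wait,W:car7-GO | queues: N=0 E=0 S=0 W=0
Car 2 crosses at step 4

4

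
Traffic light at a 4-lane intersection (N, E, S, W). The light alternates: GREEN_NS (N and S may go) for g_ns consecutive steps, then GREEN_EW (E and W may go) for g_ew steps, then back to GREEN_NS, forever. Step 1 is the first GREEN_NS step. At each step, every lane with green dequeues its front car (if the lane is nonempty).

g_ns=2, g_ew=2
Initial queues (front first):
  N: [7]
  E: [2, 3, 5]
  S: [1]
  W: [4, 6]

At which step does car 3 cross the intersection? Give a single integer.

Step 1 [NS]: N:car7-GO,E:wait,S:car1-GO,W:wait | queues: N=0 E=3 S=0 W=2
Step 2 [NS]: N:empty,E:wait,S:empty,W:wait | queues: N=0 E=3 S=0 W=2
Step 3 [EW]: N:wait,E:car2-GO,S:wait,W:car4-GO | queues: N=0 E=2 S=0 W=1
Step 4 [EW]: N:wait,E:car3-GO,S:wait,W:car6-GO | queues: N=0 E=1 S=0 W=0
Step 5 [NS]: N:empty,E:wait,S:empty,W:wait | queues: N=0 E=1 S=0 W=0
Step 6 [NS]: N:empty,E:wait,S:empty,W:wait | queues: N=0 E=1 S=0 W=0
Step 7 [EW]: N:wait,E:car5-GO,S:wait,W:empty | queues: N=0 E=0 S=0 W=0
Car 3 crosses at step 4

4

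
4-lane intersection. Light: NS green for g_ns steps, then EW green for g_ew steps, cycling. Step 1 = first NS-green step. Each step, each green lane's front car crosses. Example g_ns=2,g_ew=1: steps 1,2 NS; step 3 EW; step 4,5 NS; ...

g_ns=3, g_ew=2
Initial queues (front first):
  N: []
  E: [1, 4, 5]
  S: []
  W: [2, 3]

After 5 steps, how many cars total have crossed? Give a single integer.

Step 1 [NS]: N:empty,E:wait,S:empty,W:wait | queues: N=0 E=3 S=0 W=2
Step 2 [NS]: N:empty,E:wait,S:empty,W:wait | queues: N=0 E=3 S=0 W=2
Step 3 [NS]: N:empty,E:wait,S:empty,W:wait | queues: N=0 E=3 S=0 W=2
Step 4 [EW]: N:wait,E:car1-GO,S:wait,W:car2-GO | queues: N=0 E=2 S=0 W=1
Step 5 [EW]: N:wait,E:car4-GO,S:wait,W:car3-GO | queues: N=0 E=1 S=0 W=0
Cars crossed by step 5: 4

Answer: 4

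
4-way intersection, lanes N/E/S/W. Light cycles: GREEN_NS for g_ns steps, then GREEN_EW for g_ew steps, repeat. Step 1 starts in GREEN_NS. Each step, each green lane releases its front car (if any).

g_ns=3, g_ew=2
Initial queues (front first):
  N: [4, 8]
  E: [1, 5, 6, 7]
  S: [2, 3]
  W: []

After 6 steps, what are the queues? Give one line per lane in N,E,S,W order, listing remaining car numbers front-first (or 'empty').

Step 1 [NS]: N:car4-GO,E:wait,S:car2-GO,W:wait | queues: N=1 E=4 S=1 W=0
Step 2 [NS]: N:car8-GO,E:wait,S:car3-GO,W:wait | queues: N=0 E=4 S=0 W=0
Step 3 [NS]: N:empty,E:wait,S:empty,W:wait | queues: N=0 E=4 S=0 W=0
Step 4 [EW]: N:wait,E:car1-GO,S:wait,W:empty | queues: N=0 E=3 S=0 W=0
Step 5 [EW]: N:wait,E:car5-GO,S:wait,W:empty | queues: N=0 E=2 S=0 W=0
Step 6 [NS]: N:empty,E:wait,S:empty,W:wait | queues: N=0 E=2 S=0 W=0

N: empty
E: 6 7
S: empty
W: empty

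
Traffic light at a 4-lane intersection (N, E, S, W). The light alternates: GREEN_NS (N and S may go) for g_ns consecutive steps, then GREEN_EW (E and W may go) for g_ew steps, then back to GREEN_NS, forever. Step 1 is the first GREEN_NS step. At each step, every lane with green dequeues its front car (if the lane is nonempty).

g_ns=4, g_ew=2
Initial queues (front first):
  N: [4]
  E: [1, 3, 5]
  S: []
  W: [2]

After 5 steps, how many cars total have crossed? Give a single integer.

Answer: 3

Derivation:
Step 1 [NS]: N:car4-GO,E:wait,S:empty,W:wait | queues: N=0 E=3 S=0 W=1
Step 2 [NS]: N:empty,E:wait,S:empty,W:wait | queues: N=0 E=3 S=0 W=1
Step 3 [NS]: N:empty,E:wait,S:empty,W:wait | queues: N=0 E=3 S=0 W=1
Step 4 [NS]: N:empty,E:wait,S:empty,W:wait | queues: N=0 E=3 S=0 W=1
Step 5 [EW]: N:wait,E:car1-GO,S:wait,W:car2-GO | queues: N=0 E=2 S=0 W=0
Cars crossed by step 5: 3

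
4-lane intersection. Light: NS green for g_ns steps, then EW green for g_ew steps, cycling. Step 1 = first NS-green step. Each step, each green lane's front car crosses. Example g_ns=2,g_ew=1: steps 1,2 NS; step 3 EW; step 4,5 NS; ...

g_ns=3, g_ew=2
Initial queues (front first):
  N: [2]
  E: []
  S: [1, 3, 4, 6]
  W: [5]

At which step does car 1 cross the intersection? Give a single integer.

Step 1 [NS]: N:car2-GO,E:wait,S:car1-GO,W:wait | queues: N=0 E=0 S=3 W=1
Step 2 [NS]: N:empty,E:wait,S:car3-GO,W:wait | queues: N=0 E=0 S=2 W=1
Step 3 [NS]: N:empty,E:wait,S:car4-GO,W:wait | queues: N=0 E=0 S=1 W=1
Step 4 [EW]: N:wait,E:empty,S:wait,W:car5-GO | queues: N=0 E=0 S=1 W=0
Step 5 [EW]: N:wait,E:empty,S:wait,W:empty | queues: N=0 E=0 S=1 W=0
Step 6 [NS]: N:empty,E:wait,S:car6-GO,W:wait | queues: N=0 E=0 S=0 W=0
Car 1 crosses at step 1

1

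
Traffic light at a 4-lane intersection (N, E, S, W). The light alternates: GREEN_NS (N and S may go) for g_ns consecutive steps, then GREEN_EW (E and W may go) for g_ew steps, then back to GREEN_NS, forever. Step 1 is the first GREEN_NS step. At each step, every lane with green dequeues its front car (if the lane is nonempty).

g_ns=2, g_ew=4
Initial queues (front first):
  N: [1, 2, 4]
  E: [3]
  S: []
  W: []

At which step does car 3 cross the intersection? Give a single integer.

Step 1 [NS]: N:car1-GO,E:wait,S:empty,W:wait | queues: N=2 E=1 S=0 W=0
Step 2 [NS]: N:car2-GO,E:wait,S:empty,W:wait | queues: N=1 E=1 S=0 W=0
Step 3 [EW]: N:wait,E:car3-GO,S:wait,W:empty | queues: N=1 E=0 S=0 W=0
Step 4 [EW]: N:wait,E:empty,S:wait,W:empty | queues: N=1 E=0 S=0 W=0
Step 5 [EW]: N:wait,E:empty,S:wait,W:empty | queues: N=1 E=0 S=0 W=0
Step 6 [EW]: N:wait,E:empty,S:wait,W:empty | queues: N=1 E=0 S=0 W=0
Step 7 [NS]: N:car4-GO,E:wait,S:empty,W:wait | queues: N=0 E=0 S=0 W=0
Car 3 crosses at step 3

3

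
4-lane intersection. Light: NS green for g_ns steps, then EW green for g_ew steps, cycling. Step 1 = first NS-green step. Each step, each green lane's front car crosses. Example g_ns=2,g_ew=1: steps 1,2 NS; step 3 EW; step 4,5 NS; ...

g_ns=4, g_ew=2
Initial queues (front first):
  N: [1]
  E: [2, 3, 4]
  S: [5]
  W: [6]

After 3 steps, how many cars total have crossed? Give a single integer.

Answer: 2

Derivation:
Step 1 [NS]: N:car1-GO,E:wait,S:car5-GO,W:wait | queues: N=0 E=3 S=0 W=1
Step 2 [NS]: N:empty,E:wait,S:empty,W:wait | queues: N=0 E=3 S=0 W=1
Step 3 [NS]: N:empty,E:wait,S:empty,W:wait | queues: N=0 E=3 S=0 W=1
Cars crossed by step 3: 2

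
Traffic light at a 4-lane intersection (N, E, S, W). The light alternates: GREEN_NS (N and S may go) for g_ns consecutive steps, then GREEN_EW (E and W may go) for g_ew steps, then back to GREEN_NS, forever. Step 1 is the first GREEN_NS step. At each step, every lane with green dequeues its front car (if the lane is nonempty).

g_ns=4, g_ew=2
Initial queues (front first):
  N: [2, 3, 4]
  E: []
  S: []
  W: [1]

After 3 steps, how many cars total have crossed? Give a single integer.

Step 1 [NS]: N:car2-GO,E:wait,S:empty,W:wait | queues: N=2 E=0 S=0 W=1
Step 2 [NS]: N:car3-GO,E:wait,S:empty,W:wait | queues: N=1 E=0 S=0 W=1
Step 3 [NS]: N:car4-GO,E:wait,S:empty,W:wait | queues: N=0 E=0 S=0 W=1
Cars crossed by step 3: 3

Answer: 3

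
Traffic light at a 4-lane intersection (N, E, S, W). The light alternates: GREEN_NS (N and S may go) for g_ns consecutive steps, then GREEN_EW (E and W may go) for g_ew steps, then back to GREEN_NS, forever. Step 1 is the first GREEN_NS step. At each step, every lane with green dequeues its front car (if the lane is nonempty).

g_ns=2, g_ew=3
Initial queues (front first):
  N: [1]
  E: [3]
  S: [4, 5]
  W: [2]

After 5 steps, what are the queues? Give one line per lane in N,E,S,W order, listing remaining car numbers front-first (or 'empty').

Step 1 [NS]: N:car1-GO,E:wait,S:car4-GO,W:wait | queues: N=0 E=1 S=1 W=1
Step 2 [NS]: N:empty,E:wait,S:car5-GO,W:wait | queues: N=0 E=1 S=0 W=1
Step 3 [EW]: N:wait,E:car3-GO,S:wait,W:car2-GO | queues: N=0 E=0 S=0 W=0

N: empty
E: empty
S: empty
W: empty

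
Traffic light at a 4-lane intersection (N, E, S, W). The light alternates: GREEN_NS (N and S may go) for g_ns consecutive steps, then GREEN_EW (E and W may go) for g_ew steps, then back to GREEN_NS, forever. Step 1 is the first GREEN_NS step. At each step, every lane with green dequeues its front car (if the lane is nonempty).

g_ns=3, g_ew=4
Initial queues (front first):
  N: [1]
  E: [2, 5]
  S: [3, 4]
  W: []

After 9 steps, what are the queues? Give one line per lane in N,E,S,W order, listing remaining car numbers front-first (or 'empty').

Step 1 [NS]: N:car1-GO,E:wait,S:car3-GO,W:wait | queues: N=0 E=2 S=1 W=0
Step 2 [NS]: N:empty,E:wait,S:car4-GO,W:wait | queues: N=0 E=2 S=0 W=0
Step 3 [NS]: N:empty,E:wait,S:empty,W:wait | queues: N=0 E=2 S=0 W=0
Step 4 [EW]: N:wait,E:car2-GO,S:wait,W:empty | queues: N=0 E=1 S=0 W=0
Step 5 [EW]: N:wait,E:car5-GO,S:wait,W:empty | queues: N=0 E=0 S=0 W=0

N: empty
E: empty
S: empty
W: empty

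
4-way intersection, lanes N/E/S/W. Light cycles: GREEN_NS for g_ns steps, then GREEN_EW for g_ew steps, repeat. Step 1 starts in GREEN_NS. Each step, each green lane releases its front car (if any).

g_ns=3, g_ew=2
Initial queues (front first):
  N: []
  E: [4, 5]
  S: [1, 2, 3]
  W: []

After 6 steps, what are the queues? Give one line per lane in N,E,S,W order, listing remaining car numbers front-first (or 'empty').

Step 1 [NS]: N:empty,E:wait,S:car1-GO,W:wait | queues: N=0 E=2 S=2 W=0
Step 2 [NS]: N:empty,E:wait,S:car2-GO,W:wait | queues: N=0 E=2 S=1 W=0
Step 3 [NS]: N:empty,E:wait,S:car3-GO,W:wait | queues: N=0 E=2 S=0 W=0
Step 4 [EW]: N:wait,E:car4-GO,S:wait,W:empty | queues: N=0 E=1 S=0 W=0
Step 5 [EW]: N:wait,E:car5-GO,S:wait,W:empty | queues: N=0 E=0 S=0 W=0

N: empty
E: empty
S: empty
W: empty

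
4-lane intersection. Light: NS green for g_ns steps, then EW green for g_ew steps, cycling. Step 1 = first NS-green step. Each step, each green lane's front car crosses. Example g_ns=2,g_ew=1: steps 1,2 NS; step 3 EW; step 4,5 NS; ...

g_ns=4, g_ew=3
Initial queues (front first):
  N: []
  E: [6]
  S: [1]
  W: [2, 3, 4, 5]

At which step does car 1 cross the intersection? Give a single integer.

Step 1 [NS]: N:empty,E:wait,S:car1-GO,W:wait | queues: N=0 E=1 S=0 W=4
Step 2 [NS]: N:empty,E:wait,S:empty,W:wait | queues: N=0 E=1 S=0 W=4
Step 3 [NS]: N:empty,E:wait,S:empty,W:wait | queues: N=0 E=1 S=0 W=4
Step 4 [NS]: N:empty,E:wait,S:empty,W:wait | queues: N=0 E=1 S=0 W=4
Step 5 [EW]: N:wait,E:car6-GO,S:wait,W:car2-GO | queues: N=0 E=0 S=0 W=3
Step 6 [EW]: N:wait,E:empty,S:wait,W:car3-GO | queues: N=0 E=0 S=0 W=2
Step 7 [EW]: N:wait,E:empty,S:wait,W:car4-GO | queues: N=0 E=0 S=0 W=1
Step 8 [NS]: N:empty,E:wait,S:empty,W:wait | queues: N=0 E=0 S=0 W=1
Step 9 [NS]: N:empty,E:wait,S:empty,W:wait | queues: N=0 E=0 S=0 W=1
Step 10 [NS]: N:empty,E:wait,S:empty,W:wait | queues: N=0 E=0 S=0 W=1
Step 11 [NS]: N:empty,E:wait,S:empty,W:wait | queues: N=0 E=0 S=0 W=1
Step 12 [EW]: N:wait,E:empty,S:wait,W:car5-GO | queues: N=0 E=0 S=0 W=0
Car 1 crosses at step 1

1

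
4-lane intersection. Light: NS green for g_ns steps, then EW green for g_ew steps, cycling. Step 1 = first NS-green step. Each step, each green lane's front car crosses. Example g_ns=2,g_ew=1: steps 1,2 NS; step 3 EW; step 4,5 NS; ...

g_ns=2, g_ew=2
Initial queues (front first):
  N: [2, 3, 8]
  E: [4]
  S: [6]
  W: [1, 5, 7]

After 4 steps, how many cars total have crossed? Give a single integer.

Step 1 [NS]: N:car2-GO,E:wait,S:car6-GO,W:wait | queues: N=2 E=1 S=0 W=3
Step 2 [NS]: N:car3-GO,E:wait,S:empty,W:wait | queues: N=1 E=1 S=0 W=3
Step 3 [EW]: N:wait,E:car4-GO,S:wait,W:car1-GO | queues: N=1 E=0 S=0 W=2
Step 4 [EW]: N:wait,E:empty,S:wait,W:car5-GO | queues: N=1 E=0 S=0 W=1
Cars crossed by step 4: 6

Answer: 6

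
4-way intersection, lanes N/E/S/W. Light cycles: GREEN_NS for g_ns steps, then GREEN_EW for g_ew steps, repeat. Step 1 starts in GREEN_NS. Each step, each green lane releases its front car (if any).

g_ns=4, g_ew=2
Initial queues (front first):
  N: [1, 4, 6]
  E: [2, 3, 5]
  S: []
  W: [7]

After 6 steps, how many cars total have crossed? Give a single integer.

Answer: 6

Derivation:
Step 1 [NS]: N:car1-GO,E:wait,S:empty,W:wait | queues: N=2 E=3 S=0 W=1
Step 2 [NS]: N:car4-GO,E:wait,S:empty,W:wait | queues: N=1 E=3 S=0 W=1
Step 3 [NS]: N:car6-GO,E:wait,S:empty,W:wait | queues: N=0 E=3 S=0 W=1
Step 4 [NS]: N:empty,E:wait,S:empty,W:wait | queues: N=0 E=3 S=0 W=1
Step 5 [EW]: N:wait,E:car2-GO,S:wait,W:car7-GO | queues: N=0 E=2 S=0 W=0
Step 6 [EW]: N:wait,E:car3-GO,S:wait,W:empty | queues: N=0 E=1 S=0 W=0
Cars crossed by step 6: 6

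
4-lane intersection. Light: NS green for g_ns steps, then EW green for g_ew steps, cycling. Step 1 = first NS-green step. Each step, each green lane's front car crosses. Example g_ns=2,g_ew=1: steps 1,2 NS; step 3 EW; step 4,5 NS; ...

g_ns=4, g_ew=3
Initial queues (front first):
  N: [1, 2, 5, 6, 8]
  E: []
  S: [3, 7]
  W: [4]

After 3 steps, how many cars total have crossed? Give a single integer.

Step 1 [NS]: N:car1-GO,E:wait,S:car3-GO,W:wait | queues: N=4 E=0 S=1 W=1
Step 2 [NS]: N:car2-GO,E:wait,S:car7-GO,W:wait | queues: N=3 E=0 S=0 W=1
Step 3 [NS]: N:car5-GO,E:wait,S:empty,W:wait | queues: N=2 E=0 S=0 W=1
Cars crossed by step 3: 5

Answer: 5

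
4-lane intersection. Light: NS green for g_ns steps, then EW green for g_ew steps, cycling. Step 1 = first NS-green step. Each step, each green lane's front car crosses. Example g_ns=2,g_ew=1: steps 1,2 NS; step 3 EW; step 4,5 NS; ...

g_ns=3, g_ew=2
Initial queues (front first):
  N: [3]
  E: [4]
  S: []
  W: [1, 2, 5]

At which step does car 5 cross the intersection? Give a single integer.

Step 1 [NS]: N:car3-GO,E:wait,S:empty,W:wait | queues: N=0 E=1 S=0 W=3
Step 2 [NS]: N:empty,E:wait,S:empty,W:wait | queues: N=0 E=1 S=0 W=3
Step 3 [NS]: N:empty,E:wait,S:empty,W:wait | queues: N=0 E=1 S=0 W=3
Step 4 [EW]: N:wait,E:car4-GO,S:wait,W:car1-GO | queues: N=0 E=0 S=0 W=2
Step 5 [EW]: N:wait,E:empty,S:wait,W:car2-GO | queues: N=0 E=0 S=0 W=1
Step 6 [NS]: N:empty,E:wait,S:empty,W:wait | queues: N=0 E=0 S=0 W=1
Step 7 [NS]: N:empty,E:wait,S:empty,W:wait | queues: N=0 E=0 S=0 W=1
Step 8 [NS]: N:empty,E:wait,S:empty,W:wait | queues: N=0 E=0 S=0 W=1
Step 9 [EW]: N:wait,E:empty,S:wait,W:car5-GO | queues: N=0 E=0 S=0 W=0
Car 5 crosses at step 9

9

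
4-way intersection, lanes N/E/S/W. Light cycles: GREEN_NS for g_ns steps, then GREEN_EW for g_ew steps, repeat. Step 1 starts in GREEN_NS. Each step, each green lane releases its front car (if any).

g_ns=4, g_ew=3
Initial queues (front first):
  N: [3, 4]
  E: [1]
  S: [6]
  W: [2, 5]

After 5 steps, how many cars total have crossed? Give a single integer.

Step 1 [NS]: N:car3-GO,E:wait,S:car6-GO,W:wait | queues: N=1 E=1 S=0 W=2
Step 2 [NS]: N:car4-GO,E:wait,S:empty,W:wait | queues: N=0 E=1 S=0 W=2
Step 3 [NS]: N:empty,E:wait,S:empty,W:wait | queues: N=0 E=1 S=0 W=2
Step 4 [NS]: N:empty,E:wait,S:empty,W:wait | queues: N=0 E=1 S=0 W=2
Step 5 [EW]: N:wait,E:car1-GO,S:wait,W:car2-GO | queues: N=0 E=0 S=0 W=1
Cars crossed by step 5: 5

Answer: 5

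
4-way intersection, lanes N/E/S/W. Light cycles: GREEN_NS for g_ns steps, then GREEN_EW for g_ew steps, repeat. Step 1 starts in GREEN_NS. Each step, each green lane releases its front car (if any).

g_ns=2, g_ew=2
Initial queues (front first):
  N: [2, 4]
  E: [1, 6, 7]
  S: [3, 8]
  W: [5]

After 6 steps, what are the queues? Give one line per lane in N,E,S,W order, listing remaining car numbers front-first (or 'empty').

Step 1 [NS]: N:car2-GO,E:wait,S:car3-GO,W:wait | queues: N=1 E=3 S=1 W=1
Step 2 [NS]: N:car4-GO,E:wait,S:car8-GO,W:wait | queues: N=0 E=3 S=0 W=1
Step 3 [EW]: N:wait,E:car1-GO,S:wait,W:car5-GO | queues: N=0 E=2 S=0 W=0
Step 4 [EW]: N:wait,E:car6-GO,S:wait,W:empty | queues: N=0 E=1 S=0 W=0
Step 5 [NS]: N:empty,E:wait,S:empty,W:wait | queues: N=0 E=1 S=0 W=0
Step 6 [NS]: N:empty,E:wait,S:empty,W:wait | queues: N=0 E=1 S=0 W=0

N: empty
E: 7
S: empty
W: empty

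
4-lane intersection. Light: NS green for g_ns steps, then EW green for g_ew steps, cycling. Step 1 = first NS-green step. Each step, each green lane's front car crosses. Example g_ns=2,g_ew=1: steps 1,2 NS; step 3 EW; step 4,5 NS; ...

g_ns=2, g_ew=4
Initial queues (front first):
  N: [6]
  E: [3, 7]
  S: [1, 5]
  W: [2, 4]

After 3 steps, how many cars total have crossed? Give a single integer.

Answer: 5

Derivation:
Step 1 [NS]: N:car6-GO,E:wait,S:car1-GO,W:wait | queues: N=0 E=2 S=1 W=2
Step 2 [NS]: N:empty,E:wait,S:car5-GO,W:wait | queues: N=0 E=2 S=0 W=2
Step 3 [EW]: N:wait,E:car3-GO,S:wait,W:car2-GO | queues: N=0 E=1 S=0 W=1
Cars crossed by step 3: 5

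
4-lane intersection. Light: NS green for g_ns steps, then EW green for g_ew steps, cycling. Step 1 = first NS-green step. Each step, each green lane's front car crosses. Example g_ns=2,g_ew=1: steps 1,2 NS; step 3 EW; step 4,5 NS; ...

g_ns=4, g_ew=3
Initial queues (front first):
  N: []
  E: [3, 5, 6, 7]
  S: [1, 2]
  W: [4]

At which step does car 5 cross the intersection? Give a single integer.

Step 1 [NS]: N:empty,E:wait,S:car1-GO,W:wait | queues: N=0 E=4 S=1 W=1
Step 2 [NS]: N:empty,E:wait,S:car2-GO,W:wait | queues: N=0 E=4 S=0 W=1
Step 3 [NS]: N:empty,E:wait,S:empty,W:wait | queues: N=0 E=4 S=0 W=1
Step 4 [NS]: N:empty,E:wait,S:empty,W:wait | queues: N=0 E=4 S=0 W=1
Step 5 [EW]: N:wait,E:car3-GO,S:wait,W:car4-GO | queues: N=0 E=3 S=0 W=0
Step 6 [EW]: N:wait,E:car5-GO,S:wait,W:empty | queues: N=0 E=2 S=0 W=0
Step 7 [EW]: N:wait,E:car6-GO,S:wait,W:empty | queues: N=0 E=1 S=0 W=0
Step 8 [NS]: N:empty,E:wait,S:empty,W:wait | queues: N=0 E=1 S=0 W=0
Step 9 [NS]: N:empty,E:wait,S:empty,W:wait | queues: N=0 E=1 S=0 W=0
Step 10 [NS]: N:empty,E:wait,S:empty,W:wait | queues: N=0 E=1 S=0 W=0
Step 11 [NS]: N:empty,E:wait,S:empty,W:wait | queues: N=0 E=1 S=0 W=0
Step 12 [EW]: N:wait,E:car7-GO,S:wait,W:empty | queues: N=0 E=0 S=0 W=0
Car 5 crosses at step 6

6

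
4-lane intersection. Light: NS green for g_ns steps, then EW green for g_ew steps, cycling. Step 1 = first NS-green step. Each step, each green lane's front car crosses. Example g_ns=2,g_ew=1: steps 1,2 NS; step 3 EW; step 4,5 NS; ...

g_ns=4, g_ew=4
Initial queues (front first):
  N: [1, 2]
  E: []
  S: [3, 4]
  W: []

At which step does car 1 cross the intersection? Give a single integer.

Step 1 [NS]: N:car1-GO,E:wait,S:car3-GO,W:wait | queues: N=1 E=0 S=1 W=0
Step 2 [NS]: N:car2-GO,E:wait,S:car4-GO,W:wait | queues: N=0 E=0 S=0 W=0
Car 1 crosses at step 1

1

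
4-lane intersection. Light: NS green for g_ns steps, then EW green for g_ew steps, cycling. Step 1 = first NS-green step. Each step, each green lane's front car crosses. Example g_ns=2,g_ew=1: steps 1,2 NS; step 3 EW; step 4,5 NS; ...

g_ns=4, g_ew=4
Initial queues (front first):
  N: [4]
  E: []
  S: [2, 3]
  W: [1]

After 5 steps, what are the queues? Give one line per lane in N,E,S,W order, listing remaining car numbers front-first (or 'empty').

Step 1 [NS]: N:car4-GO,E:wait,S:car2-GO,W:wait | queues: N=0 E=0 S=1 W=1
Step 2 [NS]: N:empty,E:wait,S:car3-GO,W:wait | queues: N=0 E=0 S=0 W=1
Step 3 [NS]: N:empty,E:wait,S:empty,W:wait | queues: N=0 E=0 S=0 W=1
Step 4 [NS]: N:empty,E:wait,S:empty,W:wait | queues: N=0 E=0 S=0 W=1
Step 5 [EW]: N:wait,E:empty,S:wait,W:car1-GO | queues: N=0 E=0 S=0 W=0

N: empty
E: empty
S: empty
W: empty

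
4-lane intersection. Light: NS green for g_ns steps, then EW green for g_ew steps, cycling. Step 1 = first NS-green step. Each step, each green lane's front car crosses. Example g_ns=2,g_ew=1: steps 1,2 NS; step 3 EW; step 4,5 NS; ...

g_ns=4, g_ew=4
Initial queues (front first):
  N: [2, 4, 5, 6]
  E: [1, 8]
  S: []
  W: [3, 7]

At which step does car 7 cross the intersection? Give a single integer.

Step 1 [NS]: N:car2-GO,E:wait,S:empty,W:wait | queues: N=3 E=2 S=0 W=2
Step 2 [NS]: N:car4-GO,E:wait,S:empty,W:wait | queues: N=2 E=2 S=0 W=2
Step 3 [NS]: N:car5-GO,E:wait,S:empty,W:wait | queues: N=1 E=2 S=0 W=2
Step 4 [NS]: N:car6-GO,E:wait,S:empty,W:wait | queues: N=0 E=2 S=0 W=2
Step 5 [EW]: N:wait,E:car1-GO,S:wait,W:car3-GO | queues: N=0 E=1 S=0 W=1
Step 6 [EW]: N:wait,E:car8-GO,S:wait,W:car7-GO | queues: N=0 E=0 S=0 W=0
Car 7 crosses at step 6

6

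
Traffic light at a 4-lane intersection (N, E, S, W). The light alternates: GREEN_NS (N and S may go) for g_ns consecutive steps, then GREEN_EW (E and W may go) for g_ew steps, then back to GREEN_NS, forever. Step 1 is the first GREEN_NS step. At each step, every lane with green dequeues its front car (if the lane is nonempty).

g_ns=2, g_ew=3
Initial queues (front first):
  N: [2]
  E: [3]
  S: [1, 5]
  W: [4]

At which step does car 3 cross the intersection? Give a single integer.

Step 1 [NS]: N:car2-GO,E:wait,S:car1-GO,W:wait | queues: N=0 E=1 S=1 W=1
Step 2 [NS]: N:empty,E:wait,S:car5-GO,W:wait | queues: N=0 E=1 S=0 W=1
Step 3 [EW]: N:wait,E:car3-GO,S:wait,W:car4-GO | queues: N=0 E=0 S=0 W=0
Car 3 crosses at step 3

3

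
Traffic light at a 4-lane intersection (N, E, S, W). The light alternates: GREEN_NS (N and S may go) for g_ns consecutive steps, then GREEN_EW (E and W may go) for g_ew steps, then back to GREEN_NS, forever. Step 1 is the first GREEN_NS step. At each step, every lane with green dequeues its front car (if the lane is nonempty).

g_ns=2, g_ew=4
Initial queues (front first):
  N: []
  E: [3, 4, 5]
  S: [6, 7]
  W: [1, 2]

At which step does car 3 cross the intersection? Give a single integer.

Step 1 [NS]: N:empty,E:wait,S:car6-GO,W:wait | queues: N=0 E=3 S=1 W=2
Step 2 [NS]: N:empty,E:wait,S:car7-GO,W:wait | queues: N=0 E=3 S=0 W=2
Step 3 [EW]: N:wait,E:car3-GO,S:wait,W:car1-GO | queues: N=0 E=2 S=0 W=1
Step 4 [EW]: N:wait,E:car4-GO,S:wait,W:car2-GO | queues: N=0 E=1 S=0 W=0
Step 5 [EW]: N:wait,E:car5-GO,S:wait,W:empty | queues: N=0 E=0 S=0 W=0
Car 3 crosses at step 3

3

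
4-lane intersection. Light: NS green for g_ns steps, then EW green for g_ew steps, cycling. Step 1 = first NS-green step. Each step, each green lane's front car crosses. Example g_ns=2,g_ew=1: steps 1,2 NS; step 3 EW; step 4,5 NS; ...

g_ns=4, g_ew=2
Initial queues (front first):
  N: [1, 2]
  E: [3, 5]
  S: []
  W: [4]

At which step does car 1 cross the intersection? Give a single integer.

Step 1 [NS]: N:car1-GO,E:wait,S:empty,W:wait | queues: N=1 E=2 S=0 W=1
Step 2 [NS]: N:car2-GO,E:wait,S:empty,W:wait | queues: N=0 E=2 S=0 W=1
Step 3 [NS]: N:empty,E:wait,S:empty,W:wait | queues: N=0 E=2 S=0 W=1
Step 4 [NS]: N:empty,E:wait,S:empty,W:wait | queues: N=0 E=2 S=0 W=1
Step 5 [EW]: N:wait,E:car3-GO,S:wait,W:car4-GO | queues: N=0 E=1 S=0 W=0
Step 6 [EW]: N:wait,E:car5-GO,S:wait,W:empty | queues: N=0 E=0 S=0 W=0
Car 1 crosses at step 1

1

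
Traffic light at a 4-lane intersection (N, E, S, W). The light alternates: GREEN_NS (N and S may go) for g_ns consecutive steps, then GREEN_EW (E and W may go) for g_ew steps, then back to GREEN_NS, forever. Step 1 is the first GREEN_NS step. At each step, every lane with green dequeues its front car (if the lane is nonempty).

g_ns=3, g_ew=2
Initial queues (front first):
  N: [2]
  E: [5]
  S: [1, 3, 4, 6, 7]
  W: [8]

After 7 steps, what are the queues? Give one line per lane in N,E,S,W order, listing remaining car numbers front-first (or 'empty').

Step 1 [NS]: N:car2-GO,E:wait,S:car1-GO,W:wait | queues: N=0 E=1 S=4 W=1
Step 2 [NS]: N:empty,E:wait,S:car3-GO,W:wait | queues: N=0 E=1 S=3 W=1
Step 3 [NS]: N:empty,E:wait,S:car4-GO,W:wait | queues: N=0 E=1 S=2 W=1
Step 4 [EW]: N:wait,E:car5-GO,S:wait,W:car8-GO | queues: N=0 E=0 S=2 W=0
Step 5 [EW]: N:wait,E:empty,S:wait,W:empty | queues: N=0 E=0 S=2 W=0
Step 6 [NS]: N:empty,E:wait,S:car6-GO,W:wait | queues: N=0 E=0 S=1 W=0
Step 7 [NS]: N:empty,E:wait,S:car7-GO,W:wait | queues: N=0 E=0 S=0 W=0

N: empty
E: empty
S: empty
W: empty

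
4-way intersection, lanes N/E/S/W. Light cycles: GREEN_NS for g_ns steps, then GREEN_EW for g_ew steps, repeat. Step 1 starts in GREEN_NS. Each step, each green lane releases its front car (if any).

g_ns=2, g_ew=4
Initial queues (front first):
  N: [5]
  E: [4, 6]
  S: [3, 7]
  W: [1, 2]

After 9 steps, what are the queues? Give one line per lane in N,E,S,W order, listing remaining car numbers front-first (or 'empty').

Step 1 [NS]: N:car5-GO,E:wait,S:car3-GO,W:wait | queues: N=0 E=2 S=1 W=2
Step 2 [NS]: N:empty,E:wait,S:car7-GO,W:wait | queues: N=0 E=2 S=0 W=2
Step 3 [EW]: N:wait,E:car4-GO,S:wait,W:car1-GO | queues: N=0 E=1 S=0 W=1
Step 4 [EW]: N:wait,E:car6-GO,S:wait,W:car2-GO | queues: N=0 E=0 S=0 W=0

N: empty
E: empty
S: empty
W: empty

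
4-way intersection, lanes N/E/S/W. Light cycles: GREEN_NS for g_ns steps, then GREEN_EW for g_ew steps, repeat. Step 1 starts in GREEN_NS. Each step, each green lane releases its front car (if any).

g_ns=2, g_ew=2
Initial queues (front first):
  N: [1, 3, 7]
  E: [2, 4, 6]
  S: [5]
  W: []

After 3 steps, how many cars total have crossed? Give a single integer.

Step 1 [NS]: N:car1-GO,E:wait,S:car5-GO,W:wait | queues: N=2 E=3 S=0 W=0
Step 2 [NS]: N:car3-GO,E:wait,S:empty,W:wait | queues: N=1 E=3 S=0 W=0
Step 3 [EW]: N:wait,E:car2-GO,S:wait,W:empty | queues: N=1 E=2 S=0 W=0
Cars crossed by step 3: 4

Answer: 4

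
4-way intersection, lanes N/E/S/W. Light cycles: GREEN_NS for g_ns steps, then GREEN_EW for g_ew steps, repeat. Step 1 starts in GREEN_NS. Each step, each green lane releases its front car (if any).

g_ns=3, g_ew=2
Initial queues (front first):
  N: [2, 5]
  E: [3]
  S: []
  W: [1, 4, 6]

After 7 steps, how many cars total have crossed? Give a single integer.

Answer: 5

Derivation:
Step 1 [NS]: N:car2-GO,E:wait,S:empty,W:wait | queues: N=1 E=1 S=0 W=3
Step 2 [NS]: N:car5-GO,E:wait,S:empty,W:wait | queues: N=0 E=1 S=0 W=3
Step 3 [NS]: N:empty,E:wait,S:empty,W:wait | queues: N=0 E=1 S=0 W=3
Step 4 [EW]: N:wait,E:car3-GO,S:wait,W:car1-GO | queues: N=0 E=0 S=0 W=2
Step 5 [EW]: N:wait,E:empty,S:wait,W:car4-GO | queues: N=0 E=0 S=0 W=1
Step 6 [NS]: N:empty,E:wait,S:empty,W:wait | queues: N=0 E=0 S=0 W=1
Step 7 [NS]: N:empty,E:wait,S:empty,W:wait | queues: N=0 E=0 S=0 W=1
Cars crossed by step 7: 5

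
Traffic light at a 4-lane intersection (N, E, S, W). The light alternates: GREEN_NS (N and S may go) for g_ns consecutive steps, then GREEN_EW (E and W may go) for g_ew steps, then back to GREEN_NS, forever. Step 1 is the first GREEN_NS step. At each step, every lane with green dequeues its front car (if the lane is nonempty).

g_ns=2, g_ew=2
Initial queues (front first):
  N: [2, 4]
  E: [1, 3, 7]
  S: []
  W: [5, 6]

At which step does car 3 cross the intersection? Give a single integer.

Step 1 [NS]: N:car2-GO,E:wait,S:empty,W:wait | queues: N=1 E=3 S=0 W=2
Step 2 [NS]: N:car4-GO,E:wait,S:empty,W:wait | queues: N=0 E=3 S=0 W=2
Step 3 [EW]: N:wait,E:car1-GO,S:wait,W:car5-GO | queues: N=0 E=2 S=0 W=1
Step 4 [EW]: N:wait,E:car3-GO,S:wait,W:car6-GO | queues: N=0 E=1 S=0 W=0
Step 5 [NS]: N:empty,E:wait,S:empty,W:wait | queues: N=0 E=1 S=0 W=0
Step 6 [NS]: N:empty,E:wait,S:empty,W:wait | queues: N=0 E=1 S=0 W=0
Step 7 [EW]: N:wait,E:car7-GO,S:wait,W:empty | queues: N=0 E=0 S=0 W=0
Car 3 crosses at step 4

4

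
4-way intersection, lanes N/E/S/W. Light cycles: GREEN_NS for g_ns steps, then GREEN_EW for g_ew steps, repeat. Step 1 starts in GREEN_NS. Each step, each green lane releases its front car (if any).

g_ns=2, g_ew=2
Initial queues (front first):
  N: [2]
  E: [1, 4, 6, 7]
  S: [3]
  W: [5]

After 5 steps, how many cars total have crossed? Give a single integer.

Step 1 [NS]: N:car2-GO,E:wait,S:car3-GO,W:wait | queues: N=0 E=4 S=0 W=1
Step 2 [NS]: N:empty,E:wait,S:empty,W:wait | queues: N=0 E=4 S=0 W=1
Step 3 [EW]: N:wait,E:car1-GO,S:wait,W:car5-GO | queues: N=0 E=3 S=0 W=0
Step 4 [EW]: N:wait,E:car4-GO,S:wait,W:empty | queues: N=0 E=2 S=0 W=0
Step 5 [NS]: N:empty,E:wait,S:empty,W:wait | queues: N=0 E=2 S=0 W=0
Cars crossed by step 5: 5

Answer: 5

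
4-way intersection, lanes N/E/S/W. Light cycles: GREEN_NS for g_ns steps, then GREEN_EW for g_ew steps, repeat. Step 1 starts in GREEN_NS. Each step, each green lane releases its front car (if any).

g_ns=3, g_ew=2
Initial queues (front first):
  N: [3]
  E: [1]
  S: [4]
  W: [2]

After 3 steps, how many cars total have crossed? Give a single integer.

Step 1 [NS]: N:car3-GO,E:wait,S:car4-GO,W:wait | queues: N=0 E=1 S=0 W=1
Step 2 [NS]: N:empty,E:wait,S:empty,W:wait | queues: N=0 E=1 S=0 W=1
Step 3 [NS]: N:empty,E:wait,S:empty,W:wait | queues: N=0 E=1 S=0 W=1
Cars crossed by step 3: 2

Answer: 2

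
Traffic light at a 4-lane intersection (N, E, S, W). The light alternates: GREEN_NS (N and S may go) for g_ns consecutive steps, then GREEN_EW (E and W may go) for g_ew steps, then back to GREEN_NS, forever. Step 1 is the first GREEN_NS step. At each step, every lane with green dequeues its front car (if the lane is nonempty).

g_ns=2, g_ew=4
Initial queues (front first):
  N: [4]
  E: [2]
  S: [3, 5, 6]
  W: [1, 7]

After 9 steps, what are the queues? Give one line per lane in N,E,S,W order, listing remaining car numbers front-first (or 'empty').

Step 1 [NS]: N:car4-GO,E:wait,S:car3-GO,W:wait | queues: N=0 E=1 S=2 W=2
Step 2 [NS]: N:empty,E:wait,S:car5-GO,W:wait | queues: N=0 E=1 S=1 W=2
Step 3 [EW]: N:wait,E:car2-GO,S:wait,W:car1-GO | queues: N=0 E=0 S=1 W=1
Step 4 [EW]: N:wait,E:empty,S:wait,W:car7-GO | queues: N=0 E=0 S=1 W=0
Step 5 [EW]: N:wait,E:empty,S:wait,W:empty | queues: N=0 E=0 S=1 W=0
Step 6 [EW]: N:wait,E:empty,S:wait,W:empty | queues: N=0 E=0 S=1 W=0
Step 7 [NS]: N:empty,E:wait,S:car6-GO,W:wait | queues: N=0 E=0 S=0 W=0

N: empty
E: empty
S: empty
W: empty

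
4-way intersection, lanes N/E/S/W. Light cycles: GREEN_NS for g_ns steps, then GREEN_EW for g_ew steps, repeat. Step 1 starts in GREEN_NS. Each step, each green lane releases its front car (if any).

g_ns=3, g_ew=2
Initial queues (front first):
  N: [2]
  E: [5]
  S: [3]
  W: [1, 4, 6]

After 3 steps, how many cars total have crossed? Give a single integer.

Step 1 [NS]: N:car2-GO,E:wait,S:car3-GO,W:wait | queues: N=0 E=1 S=0 W=3
Step 2 [NS]: N:empty,E:wait,S:empty,W:wait | queues: N=0 E=1 S=0 W=3
Step 3 [NS]: N:empty,E:wait,S:empty,W:wait | queues: N=0 E=1 S=0 W=3
Cars crossed by step 3: 2

Answer: 2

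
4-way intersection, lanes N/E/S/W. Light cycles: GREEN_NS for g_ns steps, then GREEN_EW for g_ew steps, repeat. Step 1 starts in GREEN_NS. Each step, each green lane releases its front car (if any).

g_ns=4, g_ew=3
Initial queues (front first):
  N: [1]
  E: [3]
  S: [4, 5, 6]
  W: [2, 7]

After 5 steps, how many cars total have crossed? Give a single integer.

Answer: 6

Derivation:
Step 1 [NS]: N:car1-GO,E:wait,S:car4-GO,W:wait | queues: N=0 E=1 S=2 W=2
Step 2 [NS]: N:empty,E:wait,S:car5-GO,W:wait | queues: N=0 E=1 S=1 W=2
Step 3 [NS]: N:empty,E:wait,S:car6-GO,W:wait | queues: N=0 E=1 S=0 W=2
Step 4 [NS]: N:empty,E:wait,S:empty,W:wait | queues: N=0 E=1 S=0 W=2
Step 5 [EW]: N:wait,E:car3-GO,S:wait,W:car2-GO | queues: N=0 E=0 S=0 W=1
Cars crossed by step 5: 6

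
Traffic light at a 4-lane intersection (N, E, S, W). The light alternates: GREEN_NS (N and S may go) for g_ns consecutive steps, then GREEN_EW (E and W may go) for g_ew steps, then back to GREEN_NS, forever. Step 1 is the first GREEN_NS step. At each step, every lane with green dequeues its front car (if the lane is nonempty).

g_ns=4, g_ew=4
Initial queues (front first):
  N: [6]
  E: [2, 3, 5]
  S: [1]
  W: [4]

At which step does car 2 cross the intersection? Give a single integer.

Step 1 [NS]: N:car6-GO,E:wait,S:car1-GO,W:wait | queues: N=0 E=3 S=0 W=1
Step 2 [NS]: N:empty,E:wait,S:empty,W:wait | queues: N=0 E=3 S=0 W=1
Step 3 [NS]: N:empty,E:wait,S:empty,W:wait | queues: N=0 E=3 S=0 W=1
Step 4 [NS]: N:empty,E:wait,S:empty,W:wait | queues: N=0 E=3 S=0 W=1
Step 5 [EW]: N:wait,E:car2-GO,S:wait,W:car4-GO | queues: N=0 E=2 S=0 W=0
Step 6 [EW]: N:wait,E:car3-GO,S:wait,W:empty | queues: N=0 E=1 S=0 W=0
Step 7 [EW]: N:wait,E:car5-GO,S:wait,W:empty | queues: N=0 E=0 S=0 W=0
Car 2 crosses at step 5

5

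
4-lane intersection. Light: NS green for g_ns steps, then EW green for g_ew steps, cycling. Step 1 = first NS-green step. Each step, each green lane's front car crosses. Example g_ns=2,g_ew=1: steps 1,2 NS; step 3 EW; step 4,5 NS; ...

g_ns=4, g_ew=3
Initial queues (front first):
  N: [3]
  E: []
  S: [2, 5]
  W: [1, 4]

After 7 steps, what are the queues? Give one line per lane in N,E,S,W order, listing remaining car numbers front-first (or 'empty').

Step 1 [NS]: N:car3-GO,E:wait,S:car2-GO,W:wait | queues: N=0 E=0 S=1 W=2
Step 2 [NS]: N:empty,E:wait,S:car5-GO,W:wait | queues: N=0 E=0 S=0 W=2
Step 3 [NS]: N:empty,E:wait,S:empty,W:wait | queues: N=0 E=0 S=0 W=2
Step 4 [NS]: N:empty,E:wait,S:empty,W:wait | queues: N=0 E=0 S=0 W=2
Step 5 [EW]: N:wait,E:empty,S:wait,W:car1-GO | queues: N=0 E=0 S=0 W=1
Step 6 [EW]: N:wait,E:empty,S:wait,W:car4-GO | queues: N=0 E=0 S=0 W=0

N: empty
E: empty
S: empty
W: empty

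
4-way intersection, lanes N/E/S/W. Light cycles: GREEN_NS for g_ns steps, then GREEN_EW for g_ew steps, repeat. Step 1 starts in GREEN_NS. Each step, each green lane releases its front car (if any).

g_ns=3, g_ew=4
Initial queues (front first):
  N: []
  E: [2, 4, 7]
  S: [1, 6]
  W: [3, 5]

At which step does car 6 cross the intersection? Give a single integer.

Step 1 [NS]: N:empty,E:wait,S:car1-GO,W:wait | queues: N=0 E=3 S=1 W=2
Step 2 [NS]: N:empty,E:wait,S:car6-GO,W:wait | queues: N=0 E=3 S=0 W=2
Step 3 [NS]: N:empty,E:wait,S:empty,W:wait | queues: N=0 E=3 S=0 W=2
Step 4 [EW]: N:wait,E:car2-GO,S:wait,W:car3-GO | queues: N=0 E=2 S=0 W=1
Step 5 [EW]: N:wait,E:car4-GO,S:wait,W:car5-GO | queues: N=0 E=1 S=0 W=0
Step 6 [EW]: N:wait,E:car7-GO,S:wait,W:empty | queues: N=0 E=0 S=0 W=0
Car 6 crosses at step 2

2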